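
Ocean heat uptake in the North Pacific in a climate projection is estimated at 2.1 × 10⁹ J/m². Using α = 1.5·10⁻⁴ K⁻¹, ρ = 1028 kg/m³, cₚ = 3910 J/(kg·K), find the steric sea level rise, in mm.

Δh = 78.4 mm

Δh = αQ/(ρcₚ) = 1.5×10⁻⁴ × 2.1×10⁹ / (1028 × 3910) ≈ 0.078368 m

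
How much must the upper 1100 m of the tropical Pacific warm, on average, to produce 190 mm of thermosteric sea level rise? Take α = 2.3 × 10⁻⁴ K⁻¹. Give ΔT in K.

0.751 K

ΔT = Δh/(αH) = 0.19 / (2.3×10⁻⁴ × 1100) ≈ 0.7510 K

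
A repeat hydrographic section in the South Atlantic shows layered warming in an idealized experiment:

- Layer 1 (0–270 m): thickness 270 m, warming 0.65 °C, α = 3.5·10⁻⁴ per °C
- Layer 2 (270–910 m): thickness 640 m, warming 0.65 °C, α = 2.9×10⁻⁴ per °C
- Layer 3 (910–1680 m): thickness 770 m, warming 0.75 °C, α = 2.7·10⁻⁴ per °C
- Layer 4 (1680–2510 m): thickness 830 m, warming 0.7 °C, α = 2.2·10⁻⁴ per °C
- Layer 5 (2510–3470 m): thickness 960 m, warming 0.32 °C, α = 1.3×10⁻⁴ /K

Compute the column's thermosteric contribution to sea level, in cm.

0–270 m: 0.65 × 3.5×10⁻⁴ × 270 = 0.061425 m
0.65 × 2.9×10⁻⁴ × 640 = 0.12064 m
910–1680 m: 0.75 × 770 × 2.7×10⁻⁴ = 0.155925 m
830 × 2.2×10⁻⁴ × 0.7 = 0.12782 m
2510–3470 m: 960 × 1.3×10⁻⁴ × 0.32 = 0.039936 m
Δh = 0.061425 + 0.12064 + 0.155925 + 0.12782 + 0.039936 = 0.505746 m ≈ 51 cm

Δh ≈ 51 cm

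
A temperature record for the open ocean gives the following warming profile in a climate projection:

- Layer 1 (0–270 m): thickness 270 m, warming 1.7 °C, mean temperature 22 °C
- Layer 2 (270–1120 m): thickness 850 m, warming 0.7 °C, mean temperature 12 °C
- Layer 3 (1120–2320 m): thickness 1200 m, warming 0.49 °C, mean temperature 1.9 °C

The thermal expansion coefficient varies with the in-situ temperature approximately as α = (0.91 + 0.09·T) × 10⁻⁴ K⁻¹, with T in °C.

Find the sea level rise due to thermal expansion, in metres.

Δh ≈ 0.31 m

Layer 1: α = (0.91 + 0.09×22)×10⁻⁴ = 2.89×10⁻⁴ K⁻¹
Layer 2: α = (0.91 + 0.09×12)×10⁻⁴ = 1.99×10⁻⁴ K⁻¹
Layer 3: α = (0.91 + 0.09×1.9)×10⁻⁴ = 1.081×10⁻⁴ K⁻¹
0–270 m: 270 × 1.7 × 2.89×10⁻⁴ = 0.132651 m
850 × 0.7 × 1.99×10⁻⁴ = 0.118405 m
Layer 3: 1.081×10⁻⁴ × 1200 × 0.49 = 0.0635628 m
Δh = 0.132651 + 0.118405 + 0.0635628 = 0.3146188 m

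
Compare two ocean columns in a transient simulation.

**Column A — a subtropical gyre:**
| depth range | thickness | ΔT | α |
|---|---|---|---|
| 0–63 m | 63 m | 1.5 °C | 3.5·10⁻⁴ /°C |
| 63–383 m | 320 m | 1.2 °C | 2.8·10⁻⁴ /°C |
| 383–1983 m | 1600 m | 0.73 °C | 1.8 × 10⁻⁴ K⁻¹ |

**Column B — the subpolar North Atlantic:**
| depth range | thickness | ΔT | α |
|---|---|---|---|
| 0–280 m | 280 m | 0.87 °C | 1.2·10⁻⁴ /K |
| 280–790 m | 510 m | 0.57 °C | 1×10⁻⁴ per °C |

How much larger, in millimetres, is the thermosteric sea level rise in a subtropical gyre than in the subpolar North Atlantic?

Δh_A − Δh_B ≈ 290 mm

A 0–63 m: 3.5×10⁻⁴ × 63 × 1.5 = 0.033075 m
A Layer 2: 2.8×10⁻⁴ × 320 × 1.2 = 0.10752 m
A 0.73 × 1.8×10⁻⁴ × 1600 = 0.21024 m
A total: 0.350835 m
B 0–280 m: 280 × 0.87 × 1.2×10⁻⁴ = 0.029232 m
B Layer 2: 510 × 1×10⁻⁴ × 0.57 = 0.02907 m
B total: 0.058302 m
Difference: 0.350835 − 0.058302 = 0.292533 m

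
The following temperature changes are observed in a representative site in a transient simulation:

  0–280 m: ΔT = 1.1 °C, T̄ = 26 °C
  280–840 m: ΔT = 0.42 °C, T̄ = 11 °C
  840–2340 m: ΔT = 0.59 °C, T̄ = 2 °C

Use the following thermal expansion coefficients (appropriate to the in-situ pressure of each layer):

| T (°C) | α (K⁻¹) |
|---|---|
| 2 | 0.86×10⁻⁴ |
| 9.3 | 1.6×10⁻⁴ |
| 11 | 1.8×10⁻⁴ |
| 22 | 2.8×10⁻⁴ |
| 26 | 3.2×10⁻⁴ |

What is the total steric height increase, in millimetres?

Layer 1 at 26 °C → α = 3.2×10⁻⁴ K⁻¹
Layer 2 at 11 °C → α = 1.8×10⁻⁴ K⁻¹
Layer 3 at 2 °C → α = 0.86×10⁻⁴ K⁻¹
280 × 1.1 × 3.2×10⁻⁴ = 0.09856 m
Layer 2: 0.42 × 560 × 1.8×10⁻⁴ = 0.042336 m
840–2340 m: 0.86×10⁻⁴ × 0.59 × 1500 = 0.07611 m
Δh = 0.09856 + 0.042336 + 0.07611 = 0.217006 m

Δh ≈ 217 mm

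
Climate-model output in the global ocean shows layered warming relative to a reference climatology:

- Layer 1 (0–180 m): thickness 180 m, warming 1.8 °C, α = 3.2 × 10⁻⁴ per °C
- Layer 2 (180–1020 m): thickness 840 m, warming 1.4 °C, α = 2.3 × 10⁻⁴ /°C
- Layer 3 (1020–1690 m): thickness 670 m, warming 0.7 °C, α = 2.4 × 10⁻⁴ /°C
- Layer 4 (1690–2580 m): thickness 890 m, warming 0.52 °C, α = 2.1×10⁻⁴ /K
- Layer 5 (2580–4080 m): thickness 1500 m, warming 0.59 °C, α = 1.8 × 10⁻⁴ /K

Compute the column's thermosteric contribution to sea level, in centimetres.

Δh ≈ 74.3 cm

180 × 3.2×10⁻⁴ × 1.8 = 0.10368 m
Layer 2: 2.3×10⁻⁴ × 840 × 1.4 = 0.27048 m
670 × 0.7 × 2.4×10⁻⁴ = 0.11256 m
Layer 4: 0.52 × 890 × 2.1×10⁻⁴ = 0.097188 m
1500 × 1.8×10⁻⁴ × 0.59 = 0.15930 m
Δh = 0.10368 + 0.27048 + 0.11256 + 0.097188 + 0.15930 = 0.743208 m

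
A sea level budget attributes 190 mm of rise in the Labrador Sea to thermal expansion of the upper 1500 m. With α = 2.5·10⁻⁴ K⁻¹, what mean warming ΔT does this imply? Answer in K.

about 0.51 K

ΔT = Δh/(αH) = 0.19 / (2.5×10⁻⁴ × 1500) ≈ 0.5067 K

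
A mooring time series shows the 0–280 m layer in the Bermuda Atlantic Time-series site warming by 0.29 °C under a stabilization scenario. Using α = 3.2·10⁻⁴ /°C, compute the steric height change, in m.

Δh = αΔT·H = 3.2×10⁻⁴ × 0.29 × 280 = 0.025984 m

0.0260 m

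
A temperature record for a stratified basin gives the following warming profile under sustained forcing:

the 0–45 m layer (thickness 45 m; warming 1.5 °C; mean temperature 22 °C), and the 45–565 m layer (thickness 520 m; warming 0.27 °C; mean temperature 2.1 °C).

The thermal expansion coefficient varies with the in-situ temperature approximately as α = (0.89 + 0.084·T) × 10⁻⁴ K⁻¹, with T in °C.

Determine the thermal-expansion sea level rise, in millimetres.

Layer 1: α = (0.89 + 0.084×22)×10⁻⁴ = 2.738×10⁻⁴ K⁻¹
Layer 2: α = (0.89 + 0.084×2.1)×10⁻⁴ = 1.0664×10⁻⁴ K⁻¹
Layer 1: 45 × 2.738×10⁻⁴ × 1.5 = 0.0184815 m
Layer 2: 1.0664×10⁻⁴ × 520 × 0.27 = 0.014972256 m
Δh = 0.0184815 + 0.014972256 = 0.033453756 m

about 33.5 mm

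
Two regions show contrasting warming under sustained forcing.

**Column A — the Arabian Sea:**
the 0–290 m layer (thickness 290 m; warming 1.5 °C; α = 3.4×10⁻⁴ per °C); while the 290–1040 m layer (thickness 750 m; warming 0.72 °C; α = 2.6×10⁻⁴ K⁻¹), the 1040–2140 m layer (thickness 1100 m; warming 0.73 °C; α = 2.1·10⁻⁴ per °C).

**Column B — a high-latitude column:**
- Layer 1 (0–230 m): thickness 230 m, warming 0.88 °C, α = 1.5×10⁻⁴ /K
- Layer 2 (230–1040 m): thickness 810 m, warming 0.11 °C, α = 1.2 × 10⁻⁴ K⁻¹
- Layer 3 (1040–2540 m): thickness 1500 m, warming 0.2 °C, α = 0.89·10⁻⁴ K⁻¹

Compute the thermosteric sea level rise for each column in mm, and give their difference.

A: 460 mm; B: 68 mm; difference 390 mm

A Layer 1: 1.5 × 290 × 3.4×10⁻⁴ = 0.14790 m
A Layer 2: 0.72 × 2.6×10⁻⁴ × 750 = 0.14040 m
A Layer 3: 0.73 × 2.1×10⁻⁴ × 1100 = 0.16863 m
A total: 0.45693 m
B 230 × 0.88 × 1.5×10⁻⁴ = 0.03036 m
B 230–1040 m: 0.11 × 1.2×10⁻⁴ × 810 = 0.010692 m
B Layer 3: 0.89×10⁻⁴ × 1500 × 0.2 = 0.02670 m
B total: 0.067752 m
Difference: 0.45693 − 0.067752 = 0.389178 m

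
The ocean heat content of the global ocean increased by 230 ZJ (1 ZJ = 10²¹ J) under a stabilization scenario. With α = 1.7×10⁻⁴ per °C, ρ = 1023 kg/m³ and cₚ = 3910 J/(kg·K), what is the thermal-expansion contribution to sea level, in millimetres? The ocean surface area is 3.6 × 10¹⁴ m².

27 mm of thermosteric rise

Per unit area: Q = 230×10²¹ / (3.6×10¹⁴) ≈ 6.389×10⁸ J/m²
Δh = αQ/(ρcₚ) = 1.7×10⁻⁴ × 6.389×10⁸ / (1023 × 3910) ≈ 0.027154 m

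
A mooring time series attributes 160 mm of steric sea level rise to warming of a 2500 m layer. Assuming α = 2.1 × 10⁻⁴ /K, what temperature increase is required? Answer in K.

0.30 K

ΔT = Δh/(αH) = 0.16 / (2.1×10⁻⁴ × 2500) ≈ 0.3048 K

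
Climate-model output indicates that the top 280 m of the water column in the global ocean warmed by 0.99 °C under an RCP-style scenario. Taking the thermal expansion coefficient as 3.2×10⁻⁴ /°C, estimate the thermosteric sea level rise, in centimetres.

Δh = αΔT·H = 3.2×10⁻⁴ × 0.99 × 280 = 0.088704 m

Δh ≈ 8.87 cm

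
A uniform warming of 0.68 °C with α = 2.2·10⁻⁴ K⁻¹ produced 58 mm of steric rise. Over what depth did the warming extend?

about 388 m

H = Δh/(αΔT) = 0.058 / (2.2×10⁻⁴ × 0.68) ≈ 387.7 m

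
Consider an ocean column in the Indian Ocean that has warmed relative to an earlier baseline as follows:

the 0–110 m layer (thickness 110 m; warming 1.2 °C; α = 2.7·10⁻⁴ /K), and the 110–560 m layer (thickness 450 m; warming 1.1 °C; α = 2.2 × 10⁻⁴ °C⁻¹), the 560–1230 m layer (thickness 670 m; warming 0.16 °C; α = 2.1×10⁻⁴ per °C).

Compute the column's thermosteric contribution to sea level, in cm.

16.7 cm

2.7×10⁻⁴ × 1.2 × 110 = 0.03564 m
Layer 2: 1.1 × 2.2×10⁻⁴ × 450 = 0.10890 m
0.16 × 2.1×10⁻⁴ × 670 = 0.022512 m
Δh = 0.03564 + 0.10890 + 0.022512 = 0.167052 m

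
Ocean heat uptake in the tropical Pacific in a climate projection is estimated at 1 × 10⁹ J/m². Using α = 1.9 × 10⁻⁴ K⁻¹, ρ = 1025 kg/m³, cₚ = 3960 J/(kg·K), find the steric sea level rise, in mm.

about 46.8 mm

Δh = αQ/(ρcₚ) = 1.9×10⁻⁴ × 1×10⁹ / (1025 × 3960) ≈ 0.04681 m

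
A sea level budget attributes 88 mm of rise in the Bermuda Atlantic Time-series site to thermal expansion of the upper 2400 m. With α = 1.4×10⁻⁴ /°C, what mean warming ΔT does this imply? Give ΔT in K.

ΔT = Δh/(αH) = 0.088 / (1.4×10⁻⁴ × 2400) ≈ 0.2619 K

0.262 K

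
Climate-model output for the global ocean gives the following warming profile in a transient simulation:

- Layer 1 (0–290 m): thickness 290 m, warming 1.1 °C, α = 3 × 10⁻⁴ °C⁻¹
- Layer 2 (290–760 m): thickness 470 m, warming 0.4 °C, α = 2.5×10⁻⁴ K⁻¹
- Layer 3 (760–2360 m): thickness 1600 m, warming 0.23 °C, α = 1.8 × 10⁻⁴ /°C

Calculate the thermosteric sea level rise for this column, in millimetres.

0–290 m: 1.1 × 3×10⁻⁴ × 290 = 0.09570 m
290–760 m: 0.4 × 2.5×10⁻⁴ × 470 = 0.04700 m
760–2360 m: 1.8×10⁻⁴ × 0.23 × 1600 = 0.06624 m
Δh = 0.09570 + 0.04700 + 0.06624 = 0.20894 m ≈ 209 mm

209 mm of thermosteric rise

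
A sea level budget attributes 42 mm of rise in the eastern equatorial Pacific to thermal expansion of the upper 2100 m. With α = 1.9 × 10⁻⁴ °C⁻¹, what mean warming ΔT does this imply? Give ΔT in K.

ΔT ≈ 0.105 K

ΔT = Δh/(αH) = 0.042 / (1.9×10⁻⁴ × 2100) ≈ 0.1053 K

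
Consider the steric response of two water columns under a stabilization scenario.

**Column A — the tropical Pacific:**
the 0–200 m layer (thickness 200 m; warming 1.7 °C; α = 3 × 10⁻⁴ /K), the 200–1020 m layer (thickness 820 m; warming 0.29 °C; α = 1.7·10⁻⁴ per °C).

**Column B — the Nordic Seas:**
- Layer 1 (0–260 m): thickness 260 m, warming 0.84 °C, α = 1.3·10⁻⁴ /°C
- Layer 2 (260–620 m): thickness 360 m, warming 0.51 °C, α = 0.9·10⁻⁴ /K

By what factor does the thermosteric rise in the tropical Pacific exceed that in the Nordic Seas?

A 0–200 m: 200 × 1.7 × 3×10⁻⁴ = 0.10200 m
A 1.7×10⁻⁴ × 820 × 0.29 = 0.040426 m
A total: 0.142426 m
B 0–260 m: 260 × 0.84 × 1.3×10⁻⁴ = 0.028392 m
B 0.9×10⁻⁴ × 360 × 0.51 = 0.016524 m
B total: 0.044916 m
Ratio: 0.142426 / 0.044916 ≈ 3.171

3.17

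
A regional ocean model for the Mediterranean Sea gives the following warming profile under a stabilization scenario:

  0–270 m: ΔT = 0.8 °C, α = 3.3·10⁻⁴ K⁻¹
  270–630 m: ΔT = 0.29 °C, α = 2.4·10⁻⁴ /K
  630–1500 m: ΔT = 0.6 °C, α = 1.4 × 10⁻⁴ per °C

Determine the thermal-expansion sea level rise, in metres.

Layer 1: 3.3×10⁻⁴ × 270 × 0.8 = 0.07128 m
2.4×10⁻⁴ × 0.29 × 360 = 0.025056 m
630–1500 m: 870 × 1.4×10⁻⁴ × 0.6 = 0.07308 m
Δh = 0.07128 + 0.025056 + 0.07308 = 0.169416 m

Δh = 0.169 m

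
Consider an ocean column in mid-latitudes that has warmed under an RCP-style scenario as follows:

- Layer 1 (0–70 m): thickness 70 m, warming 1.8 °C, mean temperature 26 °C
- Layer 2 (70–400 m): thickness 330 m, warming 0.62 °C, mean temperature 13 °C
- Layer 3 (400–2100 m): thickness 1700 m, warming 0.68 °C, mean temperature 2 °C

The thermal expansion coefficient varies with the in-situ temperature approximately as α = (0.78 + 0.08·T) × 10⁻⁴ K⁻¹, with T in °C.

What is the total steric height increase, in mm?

Layer 1: α = (0.78 + 0.08×26)×10⁻⁴ = 2.86×10⁻⁴ K⁻¹
Layer 2: α = (0.78 + 0.08×13)×10⁻⁴ = 1.82×10⁻⁴ K⁻¹
Layer 3: α = (0.78 + 0.08×2)×10⁻⁴ = 0.94×10⁻⁴ K⁻¹
Layer 1: 2.86×10⁻⁴ × 70 × 1.8 = 0.036036 m
Layer 2: 1.82×10⁻⁴ × 0.62 × 330 = 0.0372372 m
1700 × 0.68 × 0.94×10⁻⁴ = 0.108664 m
Δh = 0.036036 + 0.0372372 + 0.108664 = 0.1819372 m

182 mm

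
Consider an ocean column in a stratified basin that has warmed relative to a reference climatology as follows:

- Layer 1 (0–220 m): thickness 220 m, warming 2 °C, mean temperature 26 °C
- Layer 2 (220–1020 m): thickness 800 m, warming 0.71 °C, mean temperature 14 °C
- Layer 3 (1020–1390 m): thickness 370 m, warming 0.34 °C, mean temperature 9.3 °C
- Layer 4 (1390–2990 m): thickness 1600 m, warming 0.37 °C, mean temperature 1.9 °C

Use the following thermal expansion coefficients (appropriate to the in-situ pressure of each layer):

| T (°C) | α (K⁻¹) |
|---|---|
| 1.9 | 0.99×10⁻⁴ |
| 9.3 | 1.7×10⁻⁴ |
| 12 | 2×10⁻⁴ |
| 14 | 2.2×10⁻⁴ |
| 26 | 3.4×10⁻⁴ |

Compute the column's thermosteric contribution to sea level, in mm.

Layer 1 at 26 °C → α = 3.4×10⁻⁴ K⁻¹
Layer 2 at 14 °C → α = 2.2×10⁻⁴ K⁻¹
Layer 3 at 9.3 °C → α = 1.7×10⁻⁴ K⁻¹
Layer 4 at 1.9 °C → α = 0.99×10⁻⁴ K⁻¹
3.4×10⁻⁴ × 2 × 220 = 0.14960 m
220–1020 m: 800 × 0.71 × 2.2×10⁻⁴ = 0.12496 m
1020–1390 m: 0.34 × 1.7×10⁻⁴ × 370 = 0.021386 m
0.37 × 0.99×10⁻⁴ × 1600 = 0.058608 m
Δh = 0.14960 + 0.12496 + 0.021386 + 0.058608 = 0.354554 m

Δh ≈ 355 mm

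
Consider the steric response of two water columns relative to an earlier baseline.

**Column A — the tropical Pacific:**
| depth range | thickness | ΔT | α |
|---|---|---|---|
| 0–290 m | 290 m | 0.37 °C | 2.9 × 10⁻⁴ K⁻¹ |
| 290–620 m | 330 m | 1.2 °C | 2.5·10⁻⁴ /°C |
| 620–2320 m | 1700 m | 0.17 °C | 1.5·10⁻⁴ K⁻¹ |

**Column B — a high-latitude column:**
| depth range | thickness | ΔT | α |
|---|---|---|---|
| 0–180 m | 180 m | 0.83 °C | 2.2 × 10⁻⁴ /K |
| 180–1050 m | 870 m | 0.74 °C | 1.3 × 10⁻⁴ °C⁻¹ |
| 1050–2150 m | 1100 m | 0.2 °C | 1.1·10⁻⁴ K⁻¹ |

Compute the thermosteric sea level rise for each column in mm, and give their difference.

A 0.37 × 2.9×10⁻⁴ × 290 = 0.031117 m
A 290–620 m: 330 × 2.5×10⁻⁴ × 1.2 = 0.09900 m
A 620–2320 m: 0.17 × 1.5×10⁻⁴ × 1700 = 0.04335 m
A total: 0.173467 m
B Layer 1: 2.2×10⁻⁴ × 180 × 0.83 = 0.032868 m
B Layer 2: 870 × 0.74 × 1.3×10⁻⁴ = 0.083694 m
B Layer 3: 1.1×10⁻⁴ × 0.2 × 1100 = 0.02420 m
B total: 0.140762 m
Difference: 0.173467 − 0.140762 = 0.032705 m

Δh_A ≈ 170 mm, Δh_B ≈ 140 mm; difference ≈ 33 mm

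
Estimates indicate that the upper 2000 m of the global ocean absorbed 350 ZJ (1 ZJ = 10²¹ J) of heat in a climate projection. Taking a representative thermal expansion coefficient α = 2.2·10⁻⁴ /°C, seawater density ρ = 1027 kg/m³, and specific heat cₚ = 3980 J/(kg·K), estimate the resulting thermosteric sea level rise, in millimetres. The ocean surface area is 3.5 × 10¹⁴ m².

Δh = 54 mm

Per unit area: Q = 350×10²¹ / (3.5×10¹⁴) = 1×10⁹ J/m²
Δh = αQ/(ρcₚ) = 2.2×10⁻⁴ × 1×10⁹ / (1027 × 3980) ≈ 0.053823 m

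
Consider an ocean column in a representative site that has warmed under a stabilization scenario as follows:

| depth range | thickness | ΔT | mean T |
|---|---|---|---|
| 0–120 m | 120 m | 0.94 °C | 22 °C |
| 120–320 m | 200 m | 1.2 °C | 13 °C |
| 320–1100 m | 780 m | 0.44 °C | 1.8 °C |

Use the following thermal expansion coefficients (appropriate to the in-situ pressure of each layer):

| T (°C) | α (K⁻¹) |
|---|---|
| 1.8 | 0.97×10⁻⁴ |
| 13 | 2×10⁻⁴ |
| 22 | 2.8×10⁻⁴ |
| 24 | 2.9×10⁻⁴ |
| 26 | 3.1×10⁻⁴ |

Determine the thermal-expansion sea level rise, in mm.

Layer 1 at 22 °C → α = 2.8×10⁻⁴ K⁻¹
Layer 2 at 13 °C → α = 2×10⁻⁴ K⁻¹
Layer 3 at 1.8 °C → α = 0.97×10⁻⁴ K⁻¹
120 × 0.94 × 2.8×10⁻⁴ = 0.031584 m
120–320 m: 200 × 1.2 × 2×10⁻⁴ = 0.04800 m
320–1100 m: 0.97×10⁻⁴ × 0.44 × 780 = 0.0332904 m
Δh = 0.031584 + 0.04800 + 0.0332904 = 0.1128744 m ≈ 113 mm

113 mm of thermosteric rise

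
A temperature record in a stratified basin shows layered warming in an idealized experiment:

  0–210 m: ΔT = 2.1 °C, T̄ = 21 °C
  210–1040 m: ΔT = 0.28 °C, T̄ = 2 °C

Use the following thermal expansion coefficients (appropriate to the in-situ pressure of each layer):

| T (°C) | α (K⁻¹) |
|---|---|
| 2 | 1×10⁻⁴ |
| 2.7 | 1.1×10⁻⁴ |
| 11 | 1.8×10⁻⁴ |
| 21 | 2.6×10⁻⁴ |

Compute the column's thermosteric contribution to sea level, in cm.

Δh ≈ 13.8 cm

Layer 1 at 21 °C → α = 2.6×10⁻⁴ K⁻¹
Layer 2 at 2 °C → α = 1×10⁻⁴ K⁻¹
Layer 1: 210 × 2.1 × 2.6×10⁻⁴ = 0.11466 m
Layer 2: 830 × 1×10⁻⁴ × 0.28 = 0.02324 m
Δh = 0.11466 + 0.02324 = 0.13790 m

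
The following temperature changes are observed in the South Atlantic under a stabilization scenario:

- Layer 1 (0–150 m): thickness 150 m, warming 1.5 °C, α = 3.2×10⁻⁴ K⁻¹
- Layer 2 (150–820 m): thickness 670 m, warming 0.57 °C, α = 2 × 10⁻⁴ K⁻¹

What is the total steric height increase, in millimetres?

150 × 3.2×10⁻⁴ × 1.5 = 0.07200 m
Layer 2: 0.57 × 670 × 2×10⁻⁴ = 0.07638 m
Δh = 0.07200 + 0.07638 = 0.14838 m

Δh = 148 mm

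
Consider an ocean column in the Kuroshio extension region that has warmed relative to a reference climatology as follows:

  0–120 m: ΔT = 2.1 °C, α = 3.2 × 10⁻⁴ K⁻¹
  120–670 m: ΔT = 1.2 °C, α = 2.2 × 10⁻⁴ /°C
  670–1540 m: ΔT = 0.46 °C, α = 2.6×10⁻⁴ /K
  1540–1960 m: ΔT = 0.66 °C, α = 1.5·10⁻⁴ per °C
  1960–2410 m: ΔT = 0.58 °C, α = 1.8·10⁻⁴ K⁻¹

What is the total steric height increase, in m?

120 × 3.2×10⁻⁴ × 2.1 = 0.08064 m
2.2×10⁻⁴ × 550 × 1.2 = 0.14520 m
670–1540 m: 0.46 × 870 × 2.6×10⁻⁴ = 0.104052 m
Layer 4: 1.5×10⁻⁴ × 0.66 × 420 = 0.04158 m
1960–2410 m: 450 × 0.58 × 1.8×10⁻⁴ = 0.04698 m
Δh = 0.08064 + 0.14520 + 0.104052 + 0.04158 + 0.04698 = 0.418452 m

Δh = 0.418 m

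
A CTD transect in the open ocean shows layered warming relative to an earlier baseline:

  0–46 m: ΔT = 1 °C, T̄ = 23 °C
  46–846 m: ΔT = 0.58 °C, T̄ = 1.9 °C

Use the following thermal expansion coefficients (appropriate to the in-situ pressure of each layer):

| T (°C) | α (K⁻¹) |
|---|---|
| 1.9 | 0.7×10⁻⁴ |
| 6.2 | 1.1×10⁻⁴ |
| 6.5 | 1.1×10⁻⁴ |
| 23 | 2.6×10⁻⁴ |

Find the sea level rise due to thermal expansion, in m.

Layer 1 at 23 °C → α = 2.6×10⁻⁴ K⁻¹
Layer 2 at 1.9 °C → α = 0.7×10⁻⁴ K⁻¹
0–46 m: 2.6×10⁻⁴ × 46 × 1 = 0.01196 m
Layer 2: 800 × 0.58 × 0.7×10⁻⁴ = 0.03248 m
Δh = 0.01196 + 0.03248 = 0.04444 m

0.0444 m of thermosteric rise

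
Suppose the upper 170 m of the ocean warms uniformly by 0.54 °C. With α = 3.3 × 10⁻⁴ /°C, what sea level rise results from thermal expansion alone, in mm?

30.3 mm of thermosteric rise

Δh = αΔT·H = 3.3×10⁻⁴ × 0.54 × 170 = 0.030294 m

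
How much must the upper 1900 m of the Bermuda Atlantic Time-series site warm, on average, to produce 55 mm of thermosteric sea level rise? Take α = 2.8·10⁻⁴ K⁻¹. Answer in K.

ΔT = Δh/(αH) = 0.055 / (2.8×10⁻⁴ × 1900) ≈ 0.1034 K

0.103 K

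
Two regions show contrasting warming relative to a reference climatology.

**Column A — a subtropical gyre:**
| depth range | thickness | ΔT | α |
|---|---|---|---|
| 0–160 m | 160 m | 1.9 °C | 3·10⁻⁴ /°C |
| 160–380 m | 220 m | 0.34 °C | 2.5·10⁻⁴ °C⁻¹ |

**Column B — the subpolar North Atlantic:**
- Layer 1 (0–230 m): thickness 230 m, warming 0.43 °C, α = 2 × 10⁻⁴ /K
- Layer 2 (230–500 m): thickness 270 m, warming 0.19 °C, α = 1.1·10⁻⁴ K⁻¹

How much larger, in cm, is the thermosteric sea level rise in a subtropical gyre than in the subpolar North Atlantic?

A Layer 1: 1.9 × 160 × 3×10⁻⁴ = 0.09120 m
A Layer 2: 2.5×10⁻⁴ × 0.34 × 220 = 0.01870 m
A total: 0.10990 m
B 2×10⁻⁴ × 0.43 × 230 = 0.01978 m
B Layer 2: 1.1×10⁻⁴ × 270 × 0.19 = 0.005643 m
B total: 0.025423 m
Difference: 0.10990 − 0.025423 = 0.084477 m

Δh_A − Δh_B ≈ 8.4 cm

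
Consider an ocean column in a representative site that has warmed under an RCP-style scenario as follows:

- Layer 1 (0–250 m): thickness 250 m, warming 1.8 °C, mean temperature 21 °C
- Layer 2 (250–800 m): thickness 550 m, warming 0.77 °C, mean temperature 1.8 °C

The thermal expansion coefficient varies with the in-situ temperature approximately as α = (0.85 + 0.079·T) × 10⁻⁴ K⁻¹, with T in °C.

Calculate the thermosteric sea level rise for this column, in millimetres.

Layer 1: α = (0.85 + 0.079×21)×10⁻⁴ = 2.509×10⁻⁴ K⁻¹
Layer 2: α = (0.85 + 0.079×1.8)×10⁻⁴ = 0.9922×10⁻⁴ K⁻¹
250 × 1.8 × 2.509×10⁻⁴ = 0.112905 m
550 × 0.77 × 0.9922×10⁻⁴ = 0.04201967 m
Δh = 0.112905 + 0.04201967 = 0.15492467 m

155 mm of thermosteric rise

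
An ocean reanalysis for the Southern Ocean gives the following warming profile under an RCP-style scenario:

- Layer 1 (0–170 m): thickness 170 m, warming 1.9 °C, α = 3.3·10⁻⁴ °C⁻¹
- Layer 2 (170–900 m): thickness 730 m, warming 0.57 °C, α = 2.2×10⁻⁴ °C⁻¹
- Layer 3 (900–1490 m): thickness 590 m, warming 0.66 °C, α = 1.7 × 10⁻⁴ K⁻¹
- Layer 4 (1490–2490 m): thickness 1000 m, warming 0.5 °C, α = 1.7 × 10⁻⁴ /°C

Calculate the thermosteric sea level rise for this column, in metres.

170 × 3.3×10⁻⁴ × 1.9 = 0.10659 m
170–900 m: 2.2×10⁻⁴ × 0.57 × 730 = 0.091542 m
1.7×10⁻⁴ × 0.66 × 590 = 0.066198 m
1.7×10⁻⁴ × 0.5 × 1000 = 0.08500 m
Δh = 0.10659 + 0.091542 + 0.066198 + 0.08500 = 0.34933 m

0.349 m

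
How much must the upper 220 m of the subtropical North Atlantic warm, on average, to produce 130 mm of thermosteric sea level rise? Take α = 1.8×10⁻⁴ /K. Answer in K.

ΔT = Δh/(αH) = 0.13 / (1.8×10⁻⁴ × 220) ≈ 3.283 K

3.28 K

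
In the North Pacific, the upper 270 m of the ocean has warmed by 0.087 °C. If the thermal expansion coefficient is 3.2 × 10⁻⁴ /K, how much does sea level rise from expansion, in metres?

Δh = αΔT·H = 3.2×10⁻⁴ × 0.087 × 270 = 0.0075168 m

Δh ≈ 0.00752 m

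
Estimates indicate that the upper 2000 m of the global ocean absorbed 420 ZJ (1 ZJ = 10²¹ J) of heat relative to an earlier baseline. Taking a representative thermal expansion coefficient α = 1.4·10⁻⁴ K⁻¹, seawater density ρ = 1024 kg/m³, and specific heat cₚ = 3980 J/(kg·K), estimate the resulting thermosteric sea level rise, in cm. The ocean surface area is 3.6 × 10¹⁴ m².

Per unit area: Q = 420×10²¹ / (3.6×10¹⁴) ≈ 1.167×10⁹ J/m²
Δh = αQ/(ρcₚ) = 1.4×10⁻⁴ × 1.167×10⁹ / (1024 × 3980) ≈ 0.040088 m

Δh = 4.01 cm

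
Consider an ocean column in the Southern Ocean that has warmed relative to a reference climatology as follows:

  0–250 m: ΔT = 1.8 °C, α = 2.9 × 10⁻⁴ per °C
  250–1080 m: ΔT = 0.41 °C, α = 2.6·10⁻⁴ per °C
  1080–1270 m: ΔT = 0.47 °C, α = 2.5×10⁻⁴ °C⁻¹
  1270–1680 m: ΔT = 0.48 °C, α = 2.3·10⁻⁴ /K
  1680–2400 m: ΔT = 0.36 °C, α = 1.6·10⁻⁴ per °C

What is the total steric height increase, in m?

about 0.33 m

Layer 1: 250 × 2.9×10⁻⁴ × 1.8 = 0.13050 m
250–1080 m: 0.41 × 830 × 2.6×10⁻⁴ = 0.088478 m
Layer 3: 190 × 0.47 × 2.5×10⁻⁴ = 0.022325 m
Layer 4: 0.48 × 410 × 2.3×10⁻⁴ = 0.045264 m
1680–2400 m: 720 × 0.36 × 1.6×10⁻⁴ = 0.041472 m
Δh = 0.13050 + 0.088478 + 0.022325 + 0.045264 + 0.041472 = 0.328039 m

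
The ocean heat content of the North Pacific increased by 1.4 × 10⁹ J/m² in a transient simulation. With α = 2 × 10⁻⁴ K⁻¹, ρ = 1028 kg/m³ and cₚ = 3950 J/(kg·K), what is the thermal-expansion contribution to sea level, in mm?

Δh = 69 mm

Δh = αQ/(ρcₚ) = 2×10⁻⁴ × 1.4×10⁹ / (1028 × 3950) ≈ 0.068955 m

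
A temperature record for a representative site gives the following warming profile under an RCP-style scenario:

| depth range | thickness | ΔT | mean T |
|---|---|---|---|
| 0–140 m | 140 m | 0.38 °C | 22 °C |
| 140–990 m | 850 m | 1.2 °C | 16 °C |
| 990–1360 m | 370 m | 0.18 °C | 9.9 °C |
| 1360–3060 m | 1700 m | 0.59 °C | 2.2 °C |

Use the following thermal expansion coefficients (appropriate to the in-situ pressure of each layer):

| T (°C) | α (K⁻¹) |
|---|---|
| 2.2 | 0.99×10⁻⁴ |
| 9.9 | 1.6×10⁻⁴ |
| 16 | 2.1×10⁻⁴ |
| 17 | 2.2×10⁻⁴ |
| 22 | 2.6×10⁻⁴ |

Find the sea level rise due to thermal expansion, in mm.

Layer 1 at 22 °C → α = 2.6×10⁻⁴ K⁻¹
Layer 2 at 16 °C → α = 2.1×10⁻⁴ K⁻¹
Layer 3 at 9.9 °C → α = 1.6×10⁻⁴ K⁻¹
Layer 4 at 2.2 °C → α = 0.99×10⁻⁴ K⁻¹
Layer 1: 2.6×10⁻⁴ × 0.38 × 140 = 0.013832 m
Layer 2: 2.1×10⁻⁴ × 1.2 × 850 = 0.21420 m
Layer 3: 1.6×10⁻⁴ × 0.18 × 370 = 0.010656 m
Layer 4: 0.59 × 0.99×10⁻⁴ × 1700 = 0.099297 m
Δh = 0.013832 + 0.21420 + 0.010656 + 0.099297 = 0.337985 m ≈ 340 mm

340 mm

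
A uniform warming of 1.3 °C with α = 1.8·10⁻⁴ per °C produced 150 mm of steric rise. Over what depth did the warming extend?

H = Δh/(αΔT) = 0.15 / (1.8×10⁻⁴ × 1.3) ≈ 641.0 m

H ≈ 641 m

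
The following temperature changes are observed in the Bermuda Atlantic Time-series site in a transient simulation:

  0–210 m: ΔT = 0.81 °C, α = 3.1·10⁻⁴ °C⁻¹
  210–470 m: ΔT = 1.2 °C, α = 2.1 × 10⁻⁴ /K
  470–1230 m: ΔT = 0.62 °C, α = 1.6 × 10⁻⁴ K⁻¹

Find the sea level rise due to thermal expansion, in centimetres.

0–210 m: 210 × 0.81 × 3.1×10⁻⁴ = 0.052731 m
1.2 × 260 × 2.1×10⁻⁴ = 0.06552 m
Layer 3: 0.62 × 760 × 1.6×10⁻⁴ = 0.075392 m
Δh = 0.052731 + 0.06552 + 0.075392 = 0.193643 m ≈ 19 cm

Δh = 19 cm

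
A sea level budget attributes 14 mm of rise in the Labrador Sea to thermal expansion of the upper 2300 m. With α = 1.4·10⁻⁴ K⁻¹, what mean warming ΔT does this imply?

ΔT = Δh/(αH) = 0.014 / (1.4×10⁻⁴ × 2300) ≈ 0.04348 K

0.0435 K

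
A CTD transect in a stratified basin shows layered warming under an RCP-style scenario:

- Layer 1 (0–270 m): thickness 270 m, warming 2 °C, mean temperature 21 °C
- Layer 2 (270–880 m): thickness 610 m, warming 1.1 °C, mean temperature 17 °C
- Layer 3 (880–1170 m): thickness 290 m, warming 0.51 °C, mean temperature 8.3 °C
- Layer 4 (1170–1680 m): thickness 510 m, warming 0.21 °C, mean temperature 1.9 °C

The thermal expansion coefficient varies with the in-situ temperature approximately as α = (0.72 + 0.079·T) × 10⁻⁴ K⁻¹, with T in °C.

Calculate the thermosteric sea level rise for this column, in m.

Layer 1: α = (0.72 + 0.079×21)×10⁻⁴ = 2.379×10⁻⁴ K⁻¹
Layer 2: α = (0.72 + 0.079×17)×10⁻⁴ = 2.063×10⁻⁴ K⁻¹
Layer 3: α = (0.72 + 0.079×8.3)×10⁻⁴ = 1.3757×10⁻⁴ K⁻¹
Layer 4: α = (0.72 + 0.079×1.9)×10⁻⁴ = 0.8701×10⁻⁴ K⁻¹
0–270 m: 2.379×10⁻⁴ × 270 × 2 = 0.128466 m
Layer 2: 2.063×10⁻⁴ × 1.1 × 610 = 0.1384273 m
290 × 1.3757×10⁻⁴ × 0.51 = 0.020346603 m
0.21 × 0.8701×10⁻⁴ × 510 = 0.009318771 m
Δh = 0.128466 + 0.1384273 + 0.020346603 + 0.009318771 = 0.296558674 m

Δh ≈ 0.297 m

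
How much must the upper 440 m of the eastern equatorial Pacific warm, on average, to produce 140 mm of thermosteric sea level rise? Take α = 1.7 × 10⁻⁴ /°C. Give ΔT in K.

ΔT = Δh/(αH) = 0.14 / (1.7×10⁻⁴ × 440) ≈ 1.872 K

about 1.87 K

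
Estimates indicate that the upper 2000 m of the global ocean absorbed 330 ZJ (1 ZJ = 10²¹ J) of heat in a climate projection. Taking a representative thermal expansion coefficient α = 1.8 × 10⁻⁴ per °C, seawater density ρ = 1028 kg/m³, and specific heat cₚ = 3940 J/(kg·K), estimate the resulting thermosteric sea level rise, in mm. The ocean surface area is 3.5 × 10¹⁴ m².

Per unit area: Q = 330×10²¹ / (3.5×10¹⁴) ≈ 9.429×10⁸ J/m²
Δh = αQ/(ρcₚ) = 1.8×10⁻⁴ × 9.429×10⁸ / (1028 × 3940) ≈ 0.041903 m

41.9 mm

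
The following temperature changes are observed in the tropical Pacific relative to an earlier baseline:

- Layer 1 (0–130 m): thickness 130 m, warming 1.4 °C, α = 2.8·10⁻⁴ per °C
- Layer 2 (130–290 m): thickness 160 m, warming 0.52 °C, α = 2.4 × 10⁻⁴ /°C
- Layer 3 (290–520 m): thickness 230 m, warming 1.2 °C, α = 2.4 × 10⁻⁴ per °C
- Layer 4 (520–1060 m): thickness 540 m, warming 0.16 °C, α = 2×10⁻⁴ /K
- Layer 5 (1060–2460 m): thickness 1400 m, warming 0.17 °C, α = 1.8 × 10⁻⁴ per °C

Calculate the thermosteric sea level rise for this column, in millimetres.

Layer 1: 1.4 × 2.8×10⁻⁴ × 130 = 0.05096 m
Layer 2: 0.52 × 2.4×10⁻⁴ × 160 = 0.019968 m
Layer 3: 230 × 2.4×10⁻⁴ × 1.2 = 0.06624 m
520–1060 m: 0.16 × 540 × 2×10⁻⁴ = 0.01728 m
Layer 5: 1400 × 0.17 × 1.8×10⁻⁴ = 0.04284 m
Δh = 0.05096 + 0.019968 + 0.06624 + 0.01728 + 0.04284 = 0.197288 m

Δh ≈ 197 mm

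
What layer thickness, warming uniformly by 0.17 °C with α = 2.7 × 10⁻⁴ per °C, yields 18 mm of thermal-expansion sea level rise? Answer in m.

H = Δh/(αΔT) = 0.018 / (2.7×10⁻⁴ × 0.17) ≈ 392.2 m

H ≈ 392 m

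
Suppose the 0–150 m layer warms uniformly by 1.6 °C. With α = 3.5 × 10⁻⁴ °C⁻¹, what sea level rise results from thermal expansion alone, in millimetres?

Δh = αΔT·H = 3.5×10⁻⁴ × 1.6 × 150 = 0.08400 m

84.0 mm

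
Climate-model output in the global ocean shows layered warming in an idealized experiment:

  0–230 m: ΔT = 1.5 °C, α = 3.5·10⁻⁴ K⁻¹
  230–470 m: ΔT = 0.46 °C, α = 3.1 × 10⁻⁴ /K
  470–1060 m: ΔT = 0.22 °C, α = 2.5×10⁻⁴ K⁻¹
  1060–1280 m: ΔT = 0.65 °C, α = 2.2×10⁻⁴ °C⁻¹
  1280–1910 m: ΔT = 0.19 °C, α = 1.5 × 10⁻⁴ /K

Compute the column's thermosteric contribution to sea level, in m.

Δh = 0.237 m

0–230 m: 1.5 × 230 × 3.5×10⁻⁴ = 0.12075 m
Layer 2: 240 × 0.46 × 3.1×10⁻⁴ = 0.034224 m
470–1060 m: 0.22 × 590 × 2.5×10⁻⁴ = 0.03245 m
2.2×10⁻⁴ × 220 × 0.65 = 0.03146 m
1280–1910 m: 630 × 1.5×10⁻⁴ × 0.19 = 0.017955 m
Δh = 0.12075 + 0.034224 + 0.03245 + 0.03146 + 0.017955 = 0.236839 m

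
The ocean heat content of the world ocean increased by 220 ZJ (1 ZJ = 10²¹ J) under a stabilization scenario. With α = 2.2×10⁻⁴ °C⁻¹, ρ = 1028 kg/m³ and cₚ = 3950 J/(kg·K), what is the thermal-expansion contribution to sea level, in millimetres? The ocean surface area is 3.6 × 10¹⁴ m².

Per unit area: Q = 220×10²¹ / (3.6×10¹⁴) ≈ 6.111×10⁸ J/m²
Δh = αQ/(ρcₚ) = 2.2×10⁻⁴ × 6.111×10⁸ / (1028 × 3950) ≈ 0.033109 m

Δh ≈ 33.1 mm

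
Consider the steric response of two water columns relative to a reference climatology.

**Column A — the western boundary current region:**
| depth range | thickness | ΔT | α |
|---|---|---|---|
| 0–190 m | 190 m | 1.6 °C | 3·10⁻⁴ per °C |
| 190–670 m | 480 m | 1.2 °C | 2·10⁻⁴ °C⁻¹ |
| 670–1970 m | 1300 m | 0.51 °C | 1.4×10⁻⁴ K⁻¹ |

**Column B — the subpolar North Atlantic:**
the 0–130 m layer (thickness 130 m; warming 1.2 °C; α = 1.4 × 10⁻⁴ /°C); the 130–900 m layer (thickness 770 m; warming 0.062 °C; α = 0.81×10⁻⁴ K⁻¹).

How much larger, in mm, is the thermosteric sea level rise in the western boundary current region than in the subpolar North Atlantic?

274 mm larger

A 0–190 m: 190 × 1.6 × 3×10⁻⁴ = 0.09120 m
A 480 × 2×10⁻⁴ × 1.2 = 0.11520 m
A 1.4×10⁻⁴ × 1300 × 0.51 = 0.09282 m
A total: 0.29922 m
B Layer 1: 130 × 1.2 × 1.4×10⁻⁴ = 0.02184 m
B Layer 2: 0.062 × 0.81×10⁻⁴ × 770 = 0.00386694 m
B total: 0.02570694 m
Difference: 0.29922 − 0.02570694 = 0.27351306 m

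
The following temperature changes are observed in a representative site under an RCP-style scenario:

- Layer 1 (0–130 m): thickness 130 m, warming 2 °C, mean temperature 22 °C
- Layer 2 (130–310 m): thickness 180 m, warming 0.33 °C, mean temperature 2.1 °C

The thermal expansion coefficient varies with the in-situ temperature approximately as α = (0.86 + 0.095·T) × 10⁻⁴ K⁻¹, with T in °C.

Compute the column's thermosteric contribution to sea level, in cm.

about 8.30 cm

Layer 1: α = (0.86 + 0.095×22)×10⁻⁴ = 2.95×10⁻⁴ K⁻¹
Layer 2: α = (0.86 + 0.095×2.1)×10⁻⁴ = 1.0595×10⁻⁴ K⁻¹
0–130 m: 2 × 2.95×10⁻⁴ × 130 = 0.07670 m
130–310 m: 1.0595×10⁻⁴ × 0.33 × 180 = 0.00629343 m
Δh = 0.07670 + 0.00629343 = 0.08299343 m ≈ 8.30 cm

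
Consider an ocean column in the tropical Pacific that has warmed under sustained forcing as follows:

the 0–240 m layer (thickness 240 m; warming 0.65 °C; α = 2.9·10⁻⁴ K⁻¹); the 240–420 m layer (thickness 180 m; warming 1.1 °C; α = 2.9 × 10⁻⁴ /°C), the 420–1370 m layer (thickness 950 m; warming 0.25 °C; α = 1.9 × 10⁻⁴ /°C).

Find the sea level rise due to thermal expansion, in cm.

Δh = 15 cm

Layer 1: 240 × 0.65 × 2.9×10⁻⁴ = 0.04524 m
Layer 2: 1.1 × 180 × 2.9×10⁻⁴ = 0.05742 m
950 × 1.9×10⁻⁴ × 0.25 = 0.045125 m
Δh = 0.04524 + 0.05742 + 0.045125 = 0.147785 m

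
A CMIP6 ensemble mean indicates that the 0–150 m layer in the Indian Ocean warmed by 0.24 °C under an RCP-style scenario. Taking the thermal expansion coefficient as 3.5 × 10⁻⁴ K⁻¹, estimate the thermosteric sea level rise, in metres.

about 0.0126 m

Δh = αΔT·H = 3.5×10⁻⁴ × 0.24 × 150 = 0.01260 m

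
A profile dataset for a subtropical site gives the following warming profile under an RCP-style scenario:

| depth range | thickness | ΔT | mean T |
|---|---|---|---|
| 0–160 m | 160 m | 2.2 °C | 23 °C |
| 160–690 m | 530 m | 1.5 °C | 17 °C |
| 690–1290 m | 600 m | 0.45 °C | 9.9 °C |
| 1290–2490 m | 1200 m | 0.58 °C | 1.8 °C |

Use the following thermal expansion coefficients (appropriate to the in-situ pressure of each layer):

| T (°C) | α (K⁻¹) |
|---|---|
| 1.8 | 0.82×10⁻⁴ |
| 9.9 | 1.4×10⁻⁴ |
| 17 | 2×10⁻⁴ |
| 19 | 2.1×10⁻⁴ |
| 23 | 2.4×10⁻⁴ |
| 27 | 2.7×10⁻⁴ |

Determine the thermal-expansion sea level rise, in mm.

340 mm

Layer 1 at 23 °C → α = 2.4×10⁻⁴ K⁻¹
Layer 2 at 17 °C → α = 2×10⁻⁴ K⁻¹
Layer 3 at 9.9 °C → α = 1.4×10⁻⁴ K⁻¹
Layer 4 at 1.8 °C → α = 0.82×10⁻⁴ K⁻¹
2.4×10⁻⁴ × 2.2 × 160 = 0.08448 m
160–690 m: 530 × 1.5 × 2×10⁻⁴ = 0.15900 m
690–1290 m: 0.45 × 600 × 1.4×10⁻⁴ = 0.03780 m
1200 × 0.82×10⁻⁴ × 0.58 = 0.057072 m
Δh = 0.08448 + 0.15900 + 0.03780 + 0.057072 = 0.338352 m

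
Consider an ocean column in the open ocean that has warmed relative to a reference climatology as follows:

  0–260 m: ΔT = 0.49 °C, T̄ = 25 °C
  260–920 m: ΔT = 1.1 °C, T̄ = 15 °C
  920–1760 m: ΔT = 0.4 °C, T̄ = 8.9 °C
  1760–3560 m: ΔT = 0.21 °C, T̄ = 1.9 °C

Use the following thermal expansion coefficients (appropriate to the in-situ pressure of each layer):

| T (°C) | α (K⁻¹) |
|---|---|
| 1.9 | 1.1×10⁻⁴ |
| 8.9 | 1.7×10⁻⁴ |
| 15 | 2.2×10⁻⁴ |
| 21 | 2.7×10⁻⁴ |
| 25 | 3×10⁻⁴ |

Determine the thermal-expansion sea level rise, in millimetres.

Δh = 300 mm

Layer 1 at 25 °C → α = 3×10⁻⁴ K⁻¹
Layer 2 at 15 °C → α = 2.2×10⁻⁴ K⁻¹
Layer 3 at 8.9 °C → α = 1.7×10⁻⁴ K⁻¹
Layer 4 at 1.9 °C → α = 1.1×10⁻⁴ K⁻¹
0–260 m: 3×10⁻⁴ × 260 × 0.49 = 0.03822 m
660 × 1.1 × 2.2×10⁻⁴ = 0.15972 m
Layer 3: 1.7×10⁻⁴ × 0.4 × 840 = 0.05712 m
1760–3560 m: 1800 × 0.21 × 1.1×10⁻⁴ = 0.04158 m
Δh = 0.03822 + 0.15972 + 0.05712 + 0.04158 = 0.29664 m ≈ 300 mm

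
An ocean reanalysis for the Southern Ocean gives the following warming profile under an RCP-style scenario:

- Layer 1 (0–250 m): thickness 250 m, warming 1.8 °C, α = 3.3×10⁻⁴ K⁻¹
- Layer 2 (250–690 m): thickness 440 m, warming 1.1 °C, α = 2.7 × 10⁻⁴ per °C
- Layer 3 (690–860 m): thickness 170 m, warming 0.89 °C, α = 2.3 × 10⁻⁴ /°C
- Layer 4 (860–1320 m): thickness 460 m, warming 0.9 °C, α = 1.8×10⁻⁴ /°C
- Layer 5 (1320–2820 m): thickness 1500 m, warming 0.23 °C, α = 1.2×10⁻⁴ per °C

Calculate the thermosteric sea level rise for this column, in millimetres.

Δh = 430 mm

1.8 × 3.3×10⁻⁴ × 250 = 0.14850 m
Layer 2: 1.1 × 2.7×10⁻⁴ × 440 = 0.13068 m
690–860 m: 170 × 2.3×10⁻⁴ × 0.89 = 0.034799 m
460 × 1.8×10⁻⁴ × 0.9 = 0.07452 m
1.2×10⁻⁴ × 0.23 × 1500 = 0.04140 m
Δh = 0.14850 + 0.13068 + 0.034799 + 0.07452 + 0.04140 = 0.429899 m ≈ 430 mm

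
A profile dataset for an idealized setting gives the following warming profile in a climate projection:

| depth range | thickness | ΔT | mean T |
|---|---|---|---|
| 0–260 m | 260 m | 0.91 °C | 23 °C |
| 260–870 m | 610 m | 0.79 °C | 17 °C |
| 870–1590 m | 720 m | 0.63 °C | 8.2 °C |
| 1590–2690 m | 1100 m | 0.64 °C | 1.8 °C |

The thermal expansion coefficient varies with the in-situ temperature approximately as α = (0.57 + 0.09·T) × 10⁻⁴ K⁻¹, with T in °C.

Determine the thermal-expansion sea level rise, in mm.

Layer 1: α = (0.57 + 0.09×23)×10⁻⁴ = 2.64×10⁻⁴ K⁻¹
Layer 2: α = (0.57 + 0.09×17)×10⁻⁴ = 2.1×10⁻⁴ K⁻¹
Layer 3: α = (0.57 + 0.09×8.2)×10⁻⁴ = 1.308×10⁻⁴ K⁻¹
Layer 4: α = (0.57 + 0.09×1.8)×10⁻⁴ = 0.732×10⁻⁴ K⁻¹
0–260 m: 0.91 × 260 × 2.64×10⁻⁴ = 0.0624624 m
Layer 2: 2.1×10⁻⁴ × 0.79 × 610 = 0.101199 m
720 × 1.308×10⁻⁴ × 0.63 = 0.05933088 m
1590–2690 m: 1100 × 0.732×10⁻⁴ × 0.64 = 0.0515328 m
Δh = 0.0624624 + 0.101199 + 0.05933088 + 0.0515328 = 0.27452508 m

270 mm of thermosteric rise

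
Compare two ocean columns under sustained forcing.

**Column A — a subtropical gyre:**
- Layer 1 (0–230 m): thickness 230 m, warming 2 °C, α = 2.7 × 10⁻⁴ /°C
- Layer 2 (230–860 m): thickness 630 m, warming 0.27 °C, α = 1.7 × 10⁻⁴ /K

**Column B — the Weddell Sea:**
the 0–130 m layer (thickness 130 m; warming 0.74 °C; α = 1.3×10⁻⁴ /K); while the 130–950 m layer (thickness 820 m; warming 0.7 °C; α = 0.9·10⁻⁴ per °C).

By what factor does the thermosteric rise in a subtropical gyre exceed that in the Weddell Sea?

A 230 × 2.7×10⁻⁴ × 2 = 0.12420 m
A 0.27 × 630 × 1.7×10⁻⁴ = 0.028917 m
A total: 0.153117 m
B Layer 1: 130 × 1.3×10⁻⁴ × 0.74 = 0.012506 m
B Layer 2: 820 × 0.9×10⁻⁴ × 0.7 = 0.05166 m
B total: 0.064166 m
Ratio: 0.153117 / 0.064166 ≈ 2.386

≈ 2.4×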